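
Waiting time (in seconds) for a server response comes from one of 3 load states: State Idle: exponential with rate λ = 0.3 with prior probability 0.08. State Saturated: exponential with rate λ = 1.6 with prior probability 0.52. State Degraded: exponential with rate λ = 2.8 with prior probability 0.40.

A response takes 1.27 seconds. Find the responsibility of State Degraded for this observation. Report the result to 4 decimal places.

Posterior ∝ prior × likelihood, so P(k | x) ∝ π_k f_k(x); normalise over all components.
Exponential densities:
  L_Idle = 0.3·e^(−0.3·1.27) = 0.3·e^(−0.3810) = 0.204953
  L_Saturated = 1.6·e^(−1.6·1.27) = 1.6·e^(−2.0320) = 0.209717
  L_Degraded = 2.8·e^(−2.8·1.27) = 2.8·e^(−3.5560) = 0.0799479
Multiply by the mixture weights:
  π_Idle·L_Idle = 0.08 × 0.204953 = 0.0163963
  π_Saturated·L_Saturated = 0.52 × 0.209717 = 0.109053
  π_Degraded·L_Degraded = 0.40 × 0.0799479 = 0.0319791
Normaliser: 0.0163963 + 0.109053 + 0.0319791 = 0.157428
P(State Degraded | x) ≈ 0.2031

0.2031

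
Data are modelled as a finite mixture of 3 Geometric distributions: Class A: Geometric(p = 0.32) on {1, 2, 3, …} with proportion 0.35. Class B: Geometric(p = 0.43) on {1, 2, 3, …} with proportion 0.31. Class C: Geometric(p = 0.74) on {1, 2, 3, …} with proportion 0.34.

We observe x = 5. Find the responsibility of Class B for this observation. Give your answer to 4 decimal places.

Apply Bayes' rule: the posterior for each component is proportional to its prior times its likelihood at x.
Component likelihoods at x = 5:
  f_A = 0.32·(1−0.32)^4 = 0.32·0.213814 = 0.0684204
  f_B = 0.43·(1−0.43)^4 = 0.43·0.10556 = 0.0453908
  f_C = 0.74·(1−0.74)^4 = 0.74·0.00456976 = 0.00338162
Weight by the priors:
  π_A·f_A = 0.35 × 0.0684204 = 0.0239471
  π_B·f_B = 0.31 × 0.0453908 = 0.0140711
  π_C·f_C = 0.34 × 0.00338162 = 0.00114975
Normaliser: 0.0239471 + 0.0140711 + 0.00114975 = 0.039168
So the posterior for Class B is 0.0140711 / 0.039168 ≈ 0.3593.

0.3593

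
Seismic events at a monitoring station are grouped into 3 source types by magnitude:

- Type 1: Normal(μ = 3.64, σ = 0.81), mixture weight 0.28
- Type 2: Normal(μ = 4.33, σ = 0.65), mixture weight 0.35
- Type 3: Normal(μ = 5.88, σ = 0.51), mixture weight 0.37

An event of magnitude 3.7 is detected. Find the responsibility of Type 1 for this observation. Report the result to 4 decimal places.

By Bayes' theorem, P(k | x) = π_k f_k(x) / Σ_j π_j f_j(x).
Normal densities:
  L_1 = 0.491172
  L_2 = 0.383713
  L_3 = 8.42846e-05
Multiply by the mixture weights:
  π_1·L_1 = 0.28 × 0.491172 = 0.137528
  π_2·L_2 = 0.35 × 0.383713 = 0.1343
  π_3·L_3 = 0.37 × 8.42846e-05 = 3.11853e-05
Evidence: 0.137528 + 0.1343 + 3.11853e-05 = 0.271859
P(Type 1 | 3.7) ≈ 0.5059

0.5059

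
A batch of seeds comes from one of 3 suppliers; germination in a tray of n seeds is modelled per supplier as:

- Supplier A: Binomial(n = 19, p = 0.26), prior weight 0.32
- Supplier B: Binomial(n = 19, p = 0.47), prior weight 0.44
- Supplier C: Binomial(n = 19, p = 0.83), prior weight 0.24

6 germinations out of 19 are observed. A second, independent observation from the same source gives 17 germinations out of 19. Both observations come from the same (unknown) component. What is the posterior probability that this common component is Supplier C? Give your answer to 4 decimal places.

P(component k | x) = w_k·f_k(x) / marginal(x), where marginal(x) = Σ_j w_j·f_j(x).
Since both observations come from the same component, the likelihood for component k is f_k(x₁)·f_k(x₂).
  L_A = [0.167238] × [1.06171e-08] = 1.77558e-09
  L_B = [0.0761474] × [0.000128] = 9.7469e-06
  L_C = [8.7859e-07] × [0.208076] = 1.82813e-07
Multiply by the mixture weights:
  w_A·L_A = 0.32 × 1.77558e-09 = 5.68186e-10
  w_B·L_B = 0.44 × 9.7469e-06 = 4.28864e-06
  w_C·L_C = 0.24 × 1.82813e-07 = 4.38752e-08
Normaliser: 5.68186e-10 + 4.28864e-06 + 4.38752e-08 = 4.33308e-06
P(Supplier C | x) ≈ 0.0101

0.0101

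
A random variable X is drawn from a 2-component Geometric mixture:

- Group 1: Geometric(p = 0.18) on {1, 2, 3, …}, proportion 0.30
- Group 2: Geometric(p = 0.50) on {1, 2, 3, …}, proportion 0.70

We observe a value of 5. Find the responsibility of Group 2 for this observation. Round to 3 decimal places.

0.473

Posterior ∝ prior × likelihood, so P(k | x) ∝ π_k f_k(x); normalise over all components.
Evaluate each component's likelihood at the observed value:
  p_1 = 0.18·(1−0.18)^4 = 0.18·0.452122 = 0.0813819
  p_2 = 0.50·(1−0.50)^4 = 0.50·0.0625 = 0.03125
Prior × likelihood for each component:
  π_1·p_1 = 0.30 × 0.0813819 = 0.0244146
  π_2·p_2 = 0.70 × 0.03125 = 0.021875
Denominator: 0.0244146 + 0.021875 = 0.0462896
Responsibility of Group 2: 0.021875 / 0.0462896 ≈ 0.473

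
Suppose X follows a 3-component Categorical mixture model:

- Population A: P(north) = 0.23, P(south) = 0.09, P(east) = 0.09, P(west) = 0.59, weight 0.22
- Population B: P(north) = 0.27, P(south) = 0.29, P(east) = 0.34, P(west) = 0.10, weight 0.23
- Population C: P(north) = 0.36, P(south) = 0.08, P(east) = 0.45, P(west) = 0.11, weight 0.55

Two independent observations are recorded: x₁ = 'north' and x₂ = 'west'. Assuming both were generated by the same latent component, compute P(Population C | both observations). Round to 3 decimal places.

0.377

By Bayes' theorem, P(k | x) = π_k f_k(x) / Σ_j π_j f_j(x).
Since both observations come from the same component, the likelihood for component k is f_k(x₁)·f_k(x₂).
  p_A = [P(north | comp) = 0.23] × [0.59] = 0.1357
  p_B = [P(north | comp) = 0.27] × [0.1] = 0.027
  p_C = [P(north | comp) = 0.36] × [0.11] = 0.0396
Unnormalised posteriors:
  π_A·p_A = 0.22 × 0.1357 = 0.029854
  π_B·p_B = 0.23 × 0.027 = 0.00621
  π_C·p_C = 0.55 × 0.0396 = 0.02178
Denominator: 0.029854 + 0.00621 + 0.02178 = 0.057844
P(Population C | x₁, x₂) ≈ 0.377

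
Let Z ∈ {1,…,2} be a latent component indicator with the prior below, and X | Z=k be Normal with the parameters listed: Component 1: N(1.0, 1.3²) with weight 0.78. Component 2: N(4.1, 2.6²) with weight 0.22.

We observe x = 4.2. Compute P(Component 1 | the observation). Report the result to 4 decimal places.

0.2554

Apply Bayes' rule: the posterior for each component is proportional to its prior times its likelihood at x.
Normal densities:
  p_1 = (1/(1.3·√(2π)))·exp(−(4.2−1.0)²/(2·1.3²)) = 0.306879·exp(-3.02959) = 0.0148332
  p_2 = (1/(2.6·√(2π)))·exp(−(4.2−4.1)²/(2·2.6²)) = 0.153439·exp(-0.00074) = 0.153326
Multiply by the mixture weights:
  π_1·p_1 = 0.78 × 0.0148332 = 0.0115699
  π_2·p_2 = 0.22 × 0.153326 = 0.0337317
Marginal: 0.0115699 + 0.0337317 = 0.0453016
So the posterior for Component 1 is 0.0115699 / 0.0453016 ≈ 0.2554.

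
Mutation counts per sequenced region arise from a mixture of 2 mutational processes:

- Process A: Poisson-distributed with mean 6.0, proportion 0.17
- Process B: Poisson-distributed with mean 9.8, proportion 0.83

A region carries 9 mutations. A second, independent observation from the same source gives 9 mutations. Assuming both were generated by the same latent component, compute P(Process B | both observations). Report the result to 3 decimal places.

By Bayes' theorem, P(k | x) = w_k f_k(x) / Σ_j w_j f_j(x).
Since both observations come from the same component, the likelihood for component k is f_k(x₁)·f_k(x₂).
  f_A = [e^(−6.0)·6.0^9/9! = 0.0688385] × [0.0688385] = 0.00473874
  f_B = [e^(−9.8)·9.8^9/9! = 0.127405] × [0.127405] = 0.016232
Weight by the priors:
  w_A·f_A = 0.17 × 0.00473874 = 0.000805585
  w_B·f_B = 0.83 × 0.016232 = 0.0134725
Normaliser: 0.000805585 + 0.0134725 = 0.0142781
P(Process B | x) ≈ 0.944

0.944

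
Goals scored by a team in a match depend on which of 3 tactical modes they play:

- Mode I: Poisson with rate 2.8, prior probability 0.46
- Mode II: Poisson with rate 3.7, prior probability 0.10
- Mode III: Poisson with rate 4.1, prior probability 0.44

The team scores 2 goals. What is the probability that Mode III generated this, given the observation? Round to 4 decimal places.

0.3262

By Bayes' theorem, P(k | x) = w_k f_k(x) / Σ_j w_j f_j(x).
Evaluate each component's likelihood at the observed value:
  p_I = e^(−2.8)·2.8^2/2! = 0.238375
  p_II = e^(−3.7)·3.7^2/2! = 0.169233
  p_III = e^(−4.1)·4.1^2/2! = 0.139293
Unnormalised posteriors:
  w_I·p_I = 0.46 × 0.238375 = 0.109653
  w_II·p_II = 0.10 × 0.169233 = 0.0169233
  w_III·p_III = 0.44 × 0.139293 = 0.0612891
Denominator: 0.109653 + 0.0169233 + 0.0612891 = 0.187865
P(Mode III | data) = 0.0612891 / 0.187865 ≈ 0.3262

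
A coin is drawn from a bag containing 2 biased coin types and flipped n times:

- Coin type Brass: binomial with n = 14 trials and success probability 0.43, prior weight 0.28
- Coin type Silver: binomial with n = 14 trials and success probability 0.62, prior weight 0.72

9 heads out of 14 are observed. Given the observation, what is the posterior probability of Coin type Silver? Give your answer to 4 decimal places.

Posterior ∝ prior × likelihood, so P(k | x) ∝ P(Z=k) f_k(x); normalise over all components.
Evaluate each component's likelihood at the observed value:
  f_Brass = 0.0605417
  f_Silver = 0.214737
Prior × likelihood for each component:
  P(Z=Brass)·f_Brass = 0.28 × 0.0605417 = 0.0169517
  P(Z=Silver)·f_Silver = 0.72 × 0.214737 = 0.154611
Sum: 0.0169517 + 0.154611 = 0.171562
P(Coin type Silver | data) = 0.154611 / 0.171562 ≈ 0.9012

0.9012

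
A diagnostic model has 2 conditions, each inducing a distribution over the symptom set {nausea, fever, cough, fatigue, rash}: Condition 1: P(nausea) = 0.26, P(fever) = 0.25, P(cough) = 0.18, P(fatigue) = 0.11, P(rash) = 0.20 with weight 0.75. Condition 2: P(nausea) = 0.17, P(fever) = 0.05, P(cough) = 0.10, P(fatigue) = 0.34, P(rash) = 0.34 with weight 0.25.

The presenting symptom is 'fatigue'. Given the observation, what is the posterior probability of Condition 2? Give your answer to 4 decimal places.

0.5075

By Bayes' theorem, P(k | x) = w_k f_k(x) / Σ_j w_j f_j(x).
Categorical probabilities:
  f_1 = 0.11
  f_2 = 0.34
Weight by the priors:
  w_1·f_1 = 0.75 × 0.11 = 0.0825
  w_2·f_2 = 0.25 × 0.34 = 0.085
Sum: 0.0825 + 0.085 = 0.1675
Responsibility of Condition 2: 0.085 / 0.1675 ≈ 0.5075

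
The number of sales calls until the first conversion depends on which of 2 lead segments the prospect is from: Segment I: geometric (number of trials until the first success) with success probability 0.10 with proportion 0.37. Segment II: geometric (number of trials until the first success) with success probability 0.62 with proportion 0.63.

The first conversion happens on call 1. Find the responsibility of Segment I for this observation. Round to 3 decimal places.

P(component k | x) = w_k·f_k(x) / marginal(x), where marginal(x) = Σ_j w_j·f_j(x).
Evaluate each component's likelihood at the observed value:
  f_I = 0.1
  f_II = 0.62
Prior × likelihood for each component:
  w_I·f_I = 0.37 × 0.1 = 0.037
  w_II·f_II = 0.63 × 0.62 = 0.3906
Sum: 0.037 + 0.3906 = 0.4276
So the posterior for Segment I is 0.037 / 0.4276 ≈ 0.087.

0.087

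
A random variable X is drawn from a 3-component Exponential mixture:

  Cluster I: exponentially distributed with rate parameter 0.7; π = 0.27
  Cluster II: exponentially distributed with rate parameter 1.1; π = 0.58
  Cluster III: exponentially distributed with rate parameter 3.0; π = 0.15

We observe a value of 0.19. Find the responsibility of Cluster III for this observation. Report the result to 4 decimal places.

The responsibility of component k is π_k f_k(x) divided by Σ_j π_j f_j(x).
Exponential densities:
  L_I = 0.7·e^(−0.7·0.19) = 0.7·e^(−0.1330) = 0.612826
  L_II = 1.1·e^(−1.1·0.19) = 1.1·e^(−0.2090) = 0.892535
  L_III = 3.0·e^(−3.0·0.19) = 3.0·e^(−0.5700) = 1.69658
Prior × likelihood for each component:
  π_I·L_I = 0.27 × 0.612826 = 0.165463
  π_II·L_II = 0.58 × 0.892535 = 0.51767
  π_III·L_III = 0.15 × 1.69658 = 0.254486
Marginal: 0.165463 + 0.51767 + 0.254486 = 0.93762
P(Cluster III | data) = 0.254486 / 0.93762 ≈ 0.2714

0.2714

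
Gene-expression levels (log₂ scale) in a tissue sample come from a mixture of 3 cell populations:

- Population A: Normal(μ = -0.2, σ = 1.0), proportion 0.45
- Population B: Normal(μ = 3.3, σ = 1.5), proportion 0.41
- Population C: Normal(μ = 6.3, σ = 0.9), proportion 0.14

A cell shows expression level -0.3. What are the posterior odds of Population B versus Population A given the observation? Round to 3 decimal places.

0.034

Posterior odds = (w_i f_i(x)) / (w_j f_j(x)); the normalising sum cancels.
Component likelihoods at x = -0.3:
  f_A = 0.396953
  f_B = 0.0149297
  f_C = 9.31047e-13
Posterior odds = (w_B·f_B) / (w_A·f_A) = (0.41·0.0149297) / (0.45·0.396953) = 0.00612117 / 0.178629 ≈ 0.034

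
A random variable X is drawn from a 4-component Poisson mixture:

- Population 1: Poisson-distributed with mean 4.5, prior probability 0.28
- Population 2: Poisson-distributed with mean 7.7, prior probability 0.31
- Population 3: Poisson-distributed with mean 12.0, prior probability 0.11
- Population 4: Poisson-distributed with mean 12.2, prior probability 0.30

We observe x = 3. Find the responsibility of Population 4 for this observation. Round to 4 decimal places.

0.0078

P(component k | x) = π_k·f_k(x) / marginal(x), where marginal(x) = Σ_j π_j·f_j(x).
Component likelihoods at x = 3:
  f_1 = 0.168718
  f_2 = 0.0344551
  f_3 = 0.00176953
  f_4 = 0.00152242
Unnormalised posteriors:
  π_1·f_1 = 0.28 × 0.168718 = 0.047241
  π_2·f_2 = 0.31 × 0.0344551 = 0.0106811
  π_3·f_3 = 0.11 × 0.00176953 = 0.000194649
  π_4·f_4 = 0.30 × 0.00152242 = 0.000456727
Evidence: 0.047241 + 0.0106811 + 0.000194649 + 0.000456727 = 0.0585735
P(Population 4 | x) = 0.000456727 / 0.0585735 ≈ 0.0078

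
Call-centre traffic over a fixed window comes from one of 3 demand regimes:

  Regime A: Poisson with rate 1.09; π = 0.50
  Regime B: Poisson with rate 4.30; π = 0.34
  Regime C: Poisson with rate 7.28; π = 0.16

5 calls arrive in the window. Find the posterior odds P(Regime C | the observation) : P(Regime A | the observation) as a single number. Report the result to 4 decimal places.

Only the two components matter; the odds are (π_i f_i(x)) / (π_j f_j(x)).
Component likelihoods at x = 5 calls:
  f_A = 0.00431092
  f_B = 0.166224
  f_C = 0.117439
0.0187902 / 0.00215546 ≈ 8.7175

8.7175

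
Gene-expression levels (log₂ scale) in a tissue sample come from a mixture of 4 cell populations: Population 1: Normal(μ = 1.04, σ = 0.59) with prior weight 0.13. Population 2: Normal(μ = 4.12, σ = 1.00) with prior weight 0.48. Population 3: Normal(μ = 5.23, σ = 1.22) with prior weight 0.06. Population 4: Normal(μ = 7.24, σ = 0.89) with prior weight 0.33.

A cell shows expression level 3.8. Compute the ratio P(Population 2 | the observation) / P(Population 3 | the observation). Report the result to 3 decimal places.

Only the two components matter; the odds are (π_i f_i(x)) / (π_j f_j(x)).
Component likelihoods at x = 3.8:
  L_1 = (1/(0.59·√(2π)))·exp(−(3.8−1.04)²/(2·0.59²)) = 0.676173·exp(-10.94168) = 1.19714e-05
  L_2 = (1/(1.00·√(2π)))·exp(−(3.8−4.12)²/(2·1.00²)) = 0.398942·exp(-0.05120) = 0.379031
  L_3 = (1/(1.22·√(2π)))·exp(−(3.8−5.23)²/(2·1.22²)) = 0.327002·exp(-0.68695) = 0.164518
  L_4 = (1/(0.89·√(2π)))·exp(−(3.8−7.24)²/(2·0.89²)) = 0.448250·exp(-7.46976) = 0.000255531
Odds = (0.48/0.06) × (0.379031/0.164518) = 8 × 2.30388 ≈ 18.431

18.431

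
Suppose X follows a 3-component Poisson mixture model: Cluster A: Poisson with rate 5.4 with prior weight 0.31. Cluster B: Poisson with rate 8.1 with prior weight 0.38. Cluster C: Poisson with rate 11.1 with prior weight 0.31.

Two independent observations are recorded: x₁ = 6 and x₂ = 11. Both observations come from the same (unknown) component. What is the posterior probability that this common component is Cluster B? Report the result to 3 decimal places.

0.620

Posterior ∝ prior × likelihood, so P(k | x) ∝ π_k f_k(x); normalise over all components.
Since both observations come from the same component, the likelihood for component k is f_k(x₁)·f_k(x₂).
  p_A = [0.155539] × [0.0128821] = 0.00200367
  p_B = [0.119067] × [0.0748849] = 0.00891634
  p_C = [0.0392588] × [0.119324] = 0.00468452
Unnormalised posteriors:
  π_A·p_A = 0.31 × 0.00200367 = 0.000621136
  π_B·p_B = 0.38 × 0.00891634 = 0.00338821
  π_C·p_C = 0.31 × 0.00468452 = 0.0014522
Marginal: 0.000621136 + 0.00338821 + 0.0014522 = 0.00546155
P(Cluster B | data) ≈ 0.620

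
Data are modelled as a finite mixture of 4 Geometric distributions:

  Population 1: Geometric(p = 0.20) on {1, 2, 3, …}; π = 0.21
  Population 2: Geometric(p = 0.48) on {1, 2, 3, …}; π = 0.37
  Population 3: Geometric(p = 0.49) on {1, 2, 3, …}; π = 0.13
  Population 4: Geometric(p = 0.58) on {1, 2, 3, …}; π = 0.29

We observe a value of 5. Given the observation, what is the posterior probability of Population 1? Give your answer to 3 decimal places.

Apply Bayes' rule: the posterior for each component is proportional to its prior times its likelihood at x.
Geometric probabilities:
  f_1 = 0.08192
  f_2 = 0.0350958
  f_3 = 0.0331495
  f_4 = 0.0180478
Prior × likelihood for each component:
  P(Z=1)·f_1 = 0.21 × 0.08192 = 0.0172032
  P(Z=2)·f_2 = 0.37 × 0.0350958 = 0.0129854
  P(Z=3)·f_3 = 0.13 × 0.0331495 = 0.00430943
  P(Z=4)·f_4 = 0.29 × 0.0180478 = 0.00523387
Evidence: 0.0172032 + 0.0129854 + 0.00430943 + 0.00523387 = 0.0397319
P(Population 1 | data) ≈ 0.433

0.433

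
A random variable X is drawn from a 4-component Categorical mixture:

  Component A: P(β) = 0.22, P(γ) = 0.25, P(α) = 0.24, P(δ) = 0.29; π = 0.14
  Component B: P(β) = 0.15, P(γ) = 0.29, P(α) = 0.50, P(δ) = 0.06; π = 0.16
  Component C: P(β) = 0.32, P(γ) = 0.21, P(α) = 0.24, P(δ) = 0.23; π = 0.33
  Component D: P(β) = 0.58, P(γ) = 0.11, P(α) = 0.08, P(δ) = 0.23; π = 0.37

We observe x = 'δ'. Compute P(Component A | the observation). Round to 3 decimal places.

0.192

Apply Bayes' rule: the posterior for each component is proportional to its prior times its likelihood at x.
Categorical probabilities:
  L_A = P(δ | comp) = 0.29
  L_B = P(δ | comp) = 0.06
  L_C = P(δ | comp) = 0.23
  L_D = P(δ | comp) = 0.23
Prior × likelihood for each component:
  P(Z=A)·L_A = 0.14 × 0.29 = 0.0406
  P(Z=B)·L_B = 0.16 × 0.06 = 0.0096
  P(Z=C)·L_C = 0.33 × 0.23 = 0.0759
  P(Z=D)·L_D = 0.37 × 0.23 = 0.0851
Normaliser: 0.0406 + 0.0096 + 0.0759 + 0.0851 = 0.2112
Responsibility of Component A: 0.0406 / 0.2112 ≈ 0.192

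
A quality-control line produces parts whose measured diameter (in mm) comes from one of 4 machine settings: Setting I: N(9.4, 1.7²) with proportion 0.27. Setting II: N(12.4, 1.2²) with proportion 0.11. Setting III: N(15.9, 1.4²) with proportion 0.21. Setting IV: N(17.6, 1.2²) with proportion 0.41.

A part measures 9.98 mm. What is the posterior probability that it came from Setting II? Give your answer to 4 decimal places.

0.0741

By Bayes' theorem, P(k | x) = π_k f_k(x) / Σ_j π_j f_j(x).
Component likelihoods at x = 9.98 mm:
  f_I = (1/(1.7·√(2π)))·exp(−(9.98−9.4)²/(2·1.7²)) = 0.234672·exp(-0.05820) = 0.221404
  f_II = (1/(1.2·√(2π)))·exp(−(9.98−12.4)²/(2·1.2²)) = 0.332452·exp(-2.03347) = 0.0435114
  f_III = (1/(1.4·√(2π)))·exp(−(9.98−15.9)²/(2·1.4²)) = 0.284959·exp(-8.94041) = 3.73261e-05
  f_IV = (1/(1.2·√(2π)))·exp(−(9.98−17.6)²/(2·1.2²)) = 0.332452·exp(-20.16125) = 5.83189e-10
Unnormalised posteriors:
  π_I·f_I = 0.27 × 0.221404 = 0.059779
  π_II·f_II = 0.11 × 0.0435114 = 0.00478625
  π_III·f_III = 0.21 × 3.73261e-05 = 7.83847e-06
  π_IV·f_IV = 0.41 × 5.83189e-10 = 2.39107e-10
Marginal: 0.059779 + 0.00478625 + 7.83847e-06 + 2.39107e-10 = 0.0645731
So the posterior for Setting II is 0.00478625 / 0.0645731 ≈ 0.0741.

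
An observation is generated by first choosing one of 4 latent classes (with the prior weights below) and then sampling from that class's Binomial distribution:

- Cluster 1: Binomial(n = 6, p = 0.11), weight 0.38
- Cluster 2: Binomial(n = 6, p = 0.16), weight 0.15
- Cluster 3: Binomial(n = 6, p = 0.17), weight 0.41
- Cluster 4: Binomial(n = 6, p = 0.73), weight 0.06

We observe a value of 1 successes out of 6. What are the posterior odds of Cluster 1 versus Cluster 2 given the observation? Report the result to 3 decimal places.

The posterior odds equal the prior odds times the likelihood ratio: (π_i/π_j)·(f_i(x)/f_j(x)).
Evaluate each component's likelihood at the observed value:
  p_1 = C(6,1)·0.11^1·0.89^5 = 6·0.11·0.558406 = 0.368548
  p_2 = C(6,1)·0.16^1·0.84^5 = 6·0.16·0.418212 = 0.401483
  p_3 = C(6,1)·0.17^1·0.83^5 = 6·0.17·0.393904 = 0.401782
  p_4 = C(6,1)·0.73^1·0.27^5 = 6·0.73·0.00143489 = 0.00628482
Posterior odds = (π_1·p_1) / (π_2·p_2) = (0.38·0.368548) / (0.15·0.401483) = 0.140048 / 0.0602225 ≈ 2.326

2.326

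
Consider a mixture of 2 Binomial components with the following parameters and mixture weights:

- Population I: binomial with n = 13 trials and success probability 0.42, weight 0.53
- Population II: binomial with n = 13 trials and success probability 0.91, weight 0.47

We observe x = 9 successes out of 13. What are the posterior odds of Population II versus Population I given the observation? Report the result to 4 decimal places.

0.5410

Since P(k|x) ∝ π_k f_k(x), the posterior odds are π_i f_i(x) / (π_j f_j(x)).
Component likelihoods at x = 9 successes out of 13:
  p_I = 0.032905
  p_II = 0.0200747
Odds = (0.47/0.53) × (0.0200747/0.032905) = 0.886792 × 0.61008 ≈ 0.5410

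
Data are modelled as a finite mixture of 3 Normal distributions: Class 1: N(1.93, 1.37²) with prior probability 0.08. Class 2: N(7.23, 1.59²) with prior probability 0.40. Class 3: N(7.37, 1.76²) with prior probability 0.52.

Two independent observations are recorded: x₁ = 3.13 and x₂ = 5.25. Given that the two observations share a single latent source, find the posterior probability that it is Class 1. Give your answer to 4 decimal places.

Posterior ∝ prior × likelihood, so P(k | x) ∝ π_k f_k(x); normalise over all components.
Since both observations come from the same component, the likelihood for component k is f_k(x₁)·f_k(x₂).
  L_1 = [(1/(1.37·√(2π)))·exp(−(3.13−1.93)²/(2·1.37²)) = 0.291199·exp(-0.38361) = 0.198422] × [0.015451] = 0.00306582
  L_2 = [(1/(1.59·√(2π)))·exp(−(3.13−7.23)²/(2·1.59²)) = 0.250907·exp(-3.32463) = 0.00902909] × [0.115552] = 0.00104333
  L_3 = [(1/(1.76·√(2π)))·exp(−(3.13−7.37)²/(2·1.76²)) = 0.226672·exp(-2.90186) = 0.012449] × [0.109732] = 0.00136605
Unnormalised posteriors:
  π_1·L_1 = 0.08 × 0.00306582 = 0.000245265
  π_2·L_2 = 0.40 × 0.00104333 = 0.000417331
  π_3·L_3 = 0.52 × 0.00136605 = 0.000710348
Evidence: 0.000245265 + 0.000417331 + 0.000710348 = 0.00137294
P(Class 1 | x₁, x₂) = 0.000245265 / 0.00137294 ≈ 0.1786

0.1786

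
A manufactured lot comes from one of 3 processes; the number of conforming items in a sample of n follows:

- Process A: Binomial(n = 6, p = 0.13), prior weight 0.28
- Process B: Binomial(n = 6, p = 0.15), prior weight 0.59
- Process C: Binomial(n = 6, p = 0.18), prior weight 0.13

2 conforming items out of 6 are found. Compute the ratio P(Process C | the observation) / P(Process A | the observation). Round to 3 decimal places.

0.702

Only the two components matter; the odds are (w_i f_i(x)) / (w_j f_j(x)).
Component likelihoods at x = 2 conforming items out of 6:
  p_A = 0.14523
  p_B = 0.176177
  p_C = 0.219731
0.0285651 / 0.0406643 ≈ 0.702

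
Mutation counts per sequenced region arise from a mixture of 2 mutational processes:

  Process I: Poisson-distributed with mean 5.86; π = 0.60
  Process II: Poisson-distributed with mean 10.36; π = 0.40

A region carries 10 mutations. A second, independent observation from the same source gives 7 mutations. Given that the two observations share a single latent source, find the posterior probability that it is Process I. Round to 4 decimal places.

The responsibility of component k is w_k f_k(x) divided by Σ_j w_j f_j(x).
Since both observations come from the same component, the likelihood for component k is f_k(x₁)·f_k(x₂).
  p_I = [e^(−5.86)·5.86^10/10! = 0.0375187] × [0.134242] = 0.00503657
  p_II = [e^(−10.36)·10.36^10/10! = 0.124321] × [0.0805002] = 0.0100078
Weight by the priors:
  w_I·p_I = 0.60 × 0.00503657 = 0.00302194
  w_II·p_II = 0.40 × 0.0100078 = 0.00400314
Sum: 0.00302194 + 0.00400314 = 0.00702508
So the posterior for Process I is 0.00302194 / 0.00702508 ≈ 0.4302.

0.4302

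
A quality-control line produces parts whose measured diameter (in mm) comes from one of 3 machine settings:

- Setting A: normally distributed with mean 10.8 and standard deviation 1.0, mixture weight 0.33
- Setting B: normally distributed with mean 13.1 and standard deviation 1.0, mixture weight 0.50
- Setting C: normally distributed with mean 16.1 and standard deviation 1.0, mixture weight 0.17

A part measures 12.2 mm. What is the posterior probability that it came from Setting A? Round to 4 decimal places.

0.2708

P(component k | x) = P(Z=k)·f_k(x) / marginal(x), where marginal(x) = Σ_j P(Z=j)·f_j(x).
Component likelihoods at x = 12.2 mm:
  L_A = 0.149727
  L_B = 0.266085
  L_C = 0.000198655
Weight by the priors:
  P(Z=A)·L_A = 0.33 × 0.149727 = 0.0494101
  P(Z=B)·L_B = 0.50 × 0.266085 = 0.133043
  P(Z=C)·L_C = 0.17 × 0.000198655 = 3.37714e-05
Normaliser: 0.0494101 + 0.133043 + 3.37714e-05 = 0.182486
So the posterior for Setting A is 0.0494101 / 0.182486 ≈ 0.2708.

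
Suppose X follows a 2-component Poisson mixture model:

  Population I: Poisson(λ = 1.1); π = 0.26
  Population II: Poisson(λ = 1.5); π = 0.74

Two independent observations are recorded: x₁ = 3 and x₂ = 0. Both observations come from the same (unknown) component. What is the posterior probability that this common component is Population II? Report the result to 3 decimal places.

0.764

Apply Bayes' rule: the posterior for each component is proportional to its prior times its likelihood at x.
Since both observations come from the same component, the likelihood for component k is f_k(x₁)·f_k(x₂).
  L_I = [0.0738419] × [0.332871] = 0.0245798
  L_II = [0.125511] × [0.22313] = 0.0280052
Prior × likelihood for each component:
  π_I·L_I = 0.26 × 0.0245798 = 0.00639076
  π_II·L_II = 0.74 × 0.0280052 = 0.0207239
Sum: 0.00639076 + 0.0207239 = 0.0271146
Responsibility of Population II: 0.0207239 / 0.0271146 ≈ 0.764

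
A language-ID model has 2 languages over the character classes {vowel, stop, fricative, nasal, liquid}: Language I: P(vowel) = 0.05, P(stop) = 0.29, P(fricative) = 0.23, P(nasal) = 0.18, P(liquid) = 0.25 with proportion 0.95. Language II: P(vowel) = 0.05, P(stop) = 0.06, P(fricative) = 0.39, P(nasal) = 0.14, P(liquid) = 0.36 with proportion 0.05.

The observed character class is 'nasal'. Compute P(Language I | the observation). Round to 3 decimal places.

The responsibility of component k is π_k f_k(x) divided by Σ_j π_j f_j(x).
Categorical probabilities:
  f_I = 0.18
  f_II = 0.14
Prior × likelihood for each component:
  π_I·f_I = 0.95 × 0.18 = 0.171
  π_II·f_II = 0.05 × 0.14 = 0.007
Evidence: 0.171 + 0.007 = 0.178
P(Language I | data) = 0.171 / 0.178 ≈ 0.961

0.961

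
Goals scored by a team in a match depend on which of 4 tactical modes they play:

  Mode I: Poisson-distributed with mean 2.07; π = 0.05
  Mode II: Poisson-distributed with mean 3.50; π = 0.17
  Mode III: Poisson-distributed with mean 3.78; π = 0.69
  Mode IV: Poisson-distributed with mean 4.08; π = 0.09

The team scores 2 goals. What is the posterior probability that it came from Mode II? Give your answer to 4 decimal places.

Apply Bayes' rule: the posterior for each component is proportional to its prior times its likelihood at x.
Component likelihoods at x = 2 goals:
  p_I = e^(−2.07)·2.07^2/2! = 0.270347
  p_II = e^(−3.50)·3.50^2/2! = 0.184959
  p_III = e^(−3.78)·3.78^2/2! = 0.16305
  p_IV = e^(−4.08)·4.08^2/2! = 0.140724
Unnormalised posteriors:
  π_I·p_I = 0.05 × 0.270347 = 0.0135173
  π_II·p_II = 0.17 × 0.184959 = 0.031443
  π_III·p_III = 0.69 × 0.16305 = 0.112504
  π_IV·p_IV = 0.09 × 0.140724 = 0.0126652
Evidence: 0.0135173 + 0.031443 + 0.112504 + 0.0126652 = 0.17013
So the posterior for Mode II is 0.031443 / 0.17013 ≈ 0.1848.

0.1848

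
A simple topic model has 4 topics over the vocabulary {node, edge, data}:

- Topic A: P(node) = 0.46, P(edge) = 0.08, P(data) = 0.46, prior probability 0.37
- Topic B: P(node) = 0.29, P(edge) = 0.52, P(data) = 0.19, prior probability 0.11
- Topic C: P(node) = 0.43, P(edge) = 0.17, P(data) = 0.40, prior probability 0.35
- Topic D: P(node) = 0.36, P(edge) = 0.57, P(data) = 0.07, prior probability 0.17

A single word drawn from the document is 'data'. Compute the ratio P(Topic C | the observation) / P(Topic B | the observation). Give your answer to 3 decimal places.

Since P(k|x) ∝ w_k f_k(x), the posterior odds are w_i f_i(x) / (w_j f_j(x)).
Categorical probabilities:
  f_A = 0.46
  f_B = 0.19
  f_C = 0.4
  f_D = 0.07
0.14 / 0.0209 ≈ 6.699

6.699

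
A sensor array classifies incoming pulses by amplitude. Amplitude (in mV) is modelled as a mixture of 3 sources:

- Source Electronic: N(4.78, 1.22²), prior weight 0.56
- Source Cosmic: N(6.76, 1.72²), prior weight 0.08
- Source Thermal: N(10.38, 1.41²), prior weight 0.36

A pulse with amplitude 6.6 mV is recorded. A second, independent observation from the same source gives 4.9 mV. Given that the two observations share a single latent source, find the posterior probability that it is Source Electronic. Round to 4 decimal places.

0.8913

P(component k | x) = π_k·f_k(x) / marginal(x), where marginal(x) = Σ_j π_j·f_j(x).
Since both observations come from the same component, the likelihood for component k is f_k(x₁)·f_k(x₂).
  f_Electronic = [(1/(1.22·√(2π)))·exp(−(6.6−4.78)²/(2·1.22²)) = 0.327002·exp(-1.11274) = 0.107472] × [0.325424] = 0.0349738
  f_Cosmic = [(1/(1.72·√(2π)))·exp(−(6.6−6.76)²/(2·1.72²)) = 0.231943·exp(-0.00433) = 0.230942] × [0.129255] = 0.0298503
  f_Thermal = [(1/(1.41·√(2π)))·exp(−(6.6−10.38)²/(2·1.41²)) = 0.282938·exp(-3.59348) = 0.00778147] × [0.000148479] = 1.15539e-06
Weight by the priors:
  π_Electronic·f_Electronic = 0.56 × 0.0349738 = 0.0195854
  π_Cosmic·f_Cosmic = 0.08 × 0.0298503 = 0.00238802
  π_Thermal·f_Thermal = 0.36 × 1.15539e-06 = 4.15939e-07
Sum: 0.0195854 + 0.00238802 + 4.15939e-07 = 0.0219738
So the posterior for Source Electronic is 0.0195854 / 0.0219738 ≈ 0.8913.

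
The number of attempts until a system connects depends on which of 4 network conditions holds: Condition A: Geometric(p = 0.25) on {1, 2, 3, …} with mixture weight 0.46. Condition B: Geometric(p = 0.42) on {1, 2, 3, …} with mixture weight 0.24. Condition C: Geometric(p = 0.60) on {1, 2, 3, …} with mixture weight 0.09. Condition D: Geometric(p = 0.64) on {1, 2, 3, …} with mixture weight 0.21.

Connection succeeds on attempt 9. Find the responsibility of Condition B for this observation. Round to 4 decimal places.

The responsibility of component k is w_k f_k(x) divided by Σ_j w_j f_j(x).
Evaluate each component's likelihood at the observed value:
  f_A = 0.0250282
  f_B = 0.00537865
  f_C = 0.000393216
  f_D = 0.000180551
Multiply by the mixture weights:
  w_A·f_A = 0.46 × 0.0250282 = 0.011513
  w_B·f_B = 0.24 × 0.00537865 = 0.00129088
  w_C·f_C = 0.09 × 0.000393216 = 3.53894e-05
  w_D·f_D = 0.21 × 0.000180551 = 3.79157e-05
Evidence: 0.011513 + 0.00129088 + 3.53894e-05 + 3.79157e-05 = 0.0128772
P(Condition B | data) ≈ 0.1002

0.1002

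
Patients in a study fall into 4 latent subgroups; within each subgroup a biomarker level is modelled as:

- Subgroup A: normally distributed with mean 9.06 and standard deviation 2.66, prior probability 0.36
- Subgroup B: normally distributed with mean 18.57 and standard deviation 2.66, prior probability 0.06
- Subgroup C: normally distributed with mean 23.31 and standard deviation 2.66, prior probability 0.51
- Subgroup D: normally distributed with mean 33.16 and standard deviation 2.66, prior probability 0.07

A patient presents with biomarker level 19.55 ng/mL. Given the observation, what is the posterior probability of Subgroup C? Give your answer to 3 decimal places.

0.770

P(component k | x) = π_k·f_k(x) / marginal(x), where marginal(x) = Σ_j π_j·f_j(x).
Evaluate each component's likelihood at the observed value:
  f_A = 6.29424e-05
  f_B = 0.140137
  f_C = 0.055227
  f_D = 3.09979e-07
Prior × likelihood for each component:
  π_A·f_A = 0.36 × 6.29424e-05 = 2.26593e-05
  π_B·f_B = 0.06 × 0.140137 = 0.00840825
  π_C·f_C = 0.51 × 0.055227 = 0.0281658
  π_D·f_D = 0.07 × 3.09979e-07 = 2.16985e-08
Sum: 2.26593e-05 + 0.00840825 + 0.0281658 + 2.16985e-08 = 0.0365967
Responsibility of Subgroup C: 0.0281658 / 0.0365967 ≈ 0.770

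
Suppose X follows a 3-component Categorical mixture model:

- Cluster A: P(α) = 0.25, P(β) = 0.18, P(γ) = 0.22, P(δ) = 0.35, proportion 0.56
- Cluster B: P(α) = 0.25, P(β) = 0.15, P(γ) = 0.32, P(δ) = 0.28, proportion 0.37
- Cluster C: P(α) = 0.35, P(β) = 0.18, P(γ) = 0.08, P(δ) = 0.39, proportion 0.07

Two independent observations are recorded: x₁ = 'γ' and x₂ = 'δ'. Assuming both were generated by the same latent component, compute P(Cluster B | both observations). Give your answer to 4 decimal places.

0.4226

The responsibility of component k is π_k f_k(x) divided by Σ_j π_j f_j(x).
Since both observations come from the same component, the likelihood for component k is f_k(x₁)·f_k(x₂).
  f_A = [0.22] × [0.35] = 0.077
  f_B = [0.32] × [0.28] = 0.0896
  f_C = [0.08] × [0.39] = 0.0312
Prior × likelihood for each component:
  π_A·f_A = 0.56 × 0.077 = 0.04312
  π_B·f_B = 0.37 × 0.0896 = 0.033152
  π_C·f_C = 0.07 × 0.0312 = 0.002184
Normaliser: 0.04312 + 0.033152 + 0.002184 = 0.078456
P(Cluster B | x) = 0.033152 / 0.078456 ≈ 0.4226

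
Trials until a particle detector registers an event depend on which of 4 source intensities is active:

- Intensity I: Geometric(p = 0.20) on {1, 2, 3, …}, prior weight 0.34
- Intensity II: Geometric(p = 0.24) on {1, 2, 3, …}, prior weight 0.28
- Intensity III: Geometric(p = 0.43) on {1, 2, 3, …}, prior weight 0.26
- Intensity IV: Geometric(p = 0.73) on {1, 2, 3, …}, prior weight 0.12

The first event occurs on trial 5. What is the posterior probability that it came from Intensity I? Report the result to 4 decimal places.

0.4454

Posterior ∝ prior × likelihood, so P(k | x) ∝ P(Z=k) f_k(x); normalise over all components.
Evaluate each component's likelihood at the observed value:
  L_I = 0.20·(1−0.20)^4 = 0.20·0.4096 = 0.08192
  L_II = 0.24·(1−0.24)^4 = 0.24·0.333622 = 0.0800692
  L_III = 0.43·(1−0.43)^4 = 0.43·0.10556 = 0.0453908
  L_IV = 0.73·(1−0.73)^4 = 0.73·0.00531441 = 0.00387952
Multiply by the mixture weights:
  P(Z=I)·L_I = 0.34 × 0.08192 = 0.0278528
  P(Z=II)·L_II = 0.28 × 0.0800692 = 0.0224194
  P(Z=III)·L_III = 0.26 × 0.0453908 = 0.0118016
  P(Z=IV)·L_IV = 0.12 × 0.00387952 = 0.000465542
Normaliser: 0.0278528 + 0.0224194 + 0.0118016 + 0.000465542 = 0.0625393
P(Intensity I | data) = 0.0278528 / 0.0625393 ≈ 0.4454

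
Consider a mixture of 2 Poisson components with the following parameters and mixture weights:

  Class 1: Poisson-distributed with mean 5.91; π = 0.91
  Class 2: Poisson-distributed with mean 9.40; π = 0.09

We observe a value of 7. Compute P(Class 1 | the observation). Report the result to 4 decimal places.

0.9279

By Bayes' theorem, P(k | x) = π_k f_k(x) / Σ_j π_j f_j(x).
Poisson probabilities:
  f_1 = 0.135519
  f_2 = 0.106438
Multiply by the mixture weights:
  π_1·f_1 = 0.91 × 0.135519 = 0.123323
  π_2·f_2 = 0.09 × 0.106438 = 0.00957941
Evidence: 0.123323 + 0.00957941 = 0.132902
So the posterior for Class 1 is 0.123323 / 0.132902 ≈ 0.9279.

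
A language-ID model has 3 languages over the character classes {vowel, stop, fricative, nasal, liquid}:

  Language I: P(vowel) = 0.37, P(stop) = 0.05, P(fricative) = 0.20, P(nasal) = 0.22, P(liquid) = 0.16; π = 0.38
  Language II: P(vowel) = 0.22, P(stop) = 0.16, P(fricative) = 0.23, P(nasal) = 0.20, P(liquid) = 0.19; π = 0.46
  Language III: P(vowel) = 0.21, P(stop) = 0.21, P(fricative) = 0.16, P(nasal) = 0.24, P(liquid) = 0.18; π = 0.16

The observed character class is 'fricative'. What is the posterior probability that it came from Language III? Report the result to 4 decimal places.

By Bayes' theorem, P(k | x) = w_k f_k(x) / Σ_j w_j f_j(x).
Component likelihoods at x = 'fricative':
  f_I = 0.2
  f_II = 0.23
  f_III = 0.16
Multiply by the mixture weights:
  w_I·f_I = 0.38 × 0.2 = 0.076
  w_II·f_II = 0.46 × 0.23 = 0.1058
  w_III·f_III = 0.16 × 0.16 = 0.0256
Denominator: 0.076 + 0.1058 + 0.0256 = 0.2074
P(Language III | 'fricative') ≈ 0.1234

0.1234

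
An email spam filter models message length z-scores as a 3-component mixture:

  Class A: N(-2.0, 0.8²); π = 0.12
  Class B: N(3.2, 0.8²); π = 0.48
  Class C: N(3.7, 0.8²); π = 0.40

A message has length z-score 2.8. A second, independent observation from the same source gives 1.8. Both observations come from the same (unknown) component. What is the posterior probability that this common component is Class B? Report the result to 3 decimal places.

0.879

Apply Bayes' rule: the posterior for each component is proportional to its prior times its likelihood at x.
Since both observations come from the same component, the likelihood for component k is f_k(x₁)·f_k(x₂).
  p_A = [7.59485e-09] × [6.28688e-06] = 4.7748e-14
  p_B = [0.440082] × [0.107847] = 0.0474613
  p_C = [0.264846] × [0.0297149] = 0.00786986
Multiply by the mixture weights:
  π_A·p_A = 0.12 × 4.7748e-14 = 5.72976e-15
  π_B·p_B = 0.48 × 0.0474613 = 0.0227814
  π_C·p_C = 0.40 × 0.00786986 = 0.00314794
Marginal: 5.72976e-15 + 0.0227814 + 0.00314794 = 0.0259294
Responsibility of Class B: 0.0227814 / 0.0259294 ≈ 0.879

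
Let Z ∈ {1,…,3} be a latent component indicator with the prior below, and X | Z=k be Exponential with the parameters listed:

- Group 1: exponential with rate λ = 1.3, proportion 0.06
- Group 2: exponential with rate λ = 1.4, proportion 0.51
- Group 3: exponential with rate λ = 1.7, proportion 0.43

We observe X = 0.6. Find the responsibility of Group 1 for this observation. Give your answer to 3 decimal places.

0.059

By Bayes' theorem, P(k | x) = w_k f_k(x) / Σ_j w_j f_j(x).
Exponential densities:
  f_1 = 0.595928
  f_2 = 0.604395
  f_3 = 0.613011
Prior × likelihood for each component:
  w_1·f_1 = 0.06 × 0.595928 = 0.0357557
  w_2·f_2 = 0.51 × 0.604395 = 0.308241
  w_3·f_3 = 0.43 × 0.613011 = 0.263595
Marginal: 0.0357557 + 0.308241 + 0.263595 = 0.607592
Responsibility of Group 1: 0.0357557 / 0.607592 ≈ 0.059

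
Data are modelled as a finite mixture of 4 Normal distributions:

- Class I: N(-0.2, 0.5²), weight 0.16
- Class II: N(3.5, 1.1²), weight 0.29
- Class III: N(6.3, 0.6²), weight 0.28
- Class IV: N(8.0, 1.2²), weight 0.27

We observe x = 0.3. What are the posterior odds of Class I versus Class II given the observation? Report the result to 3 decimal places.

The posterior odds equal the prior odds times the likelihood ratio: (π_i/π_j)·(f_i(x)/f_j(x)).
Evaluate each component's likelihood at the observed value:
  p_I = 0.483941
  p_II = 0.00527038
  p_III = 1.28243e-22
  p_IV = 3.81059e-10
Odds = (0.16/0.29) × (0.483941/0.00527038) = 0.551724 × 91.823 ≈ 50.661

50.661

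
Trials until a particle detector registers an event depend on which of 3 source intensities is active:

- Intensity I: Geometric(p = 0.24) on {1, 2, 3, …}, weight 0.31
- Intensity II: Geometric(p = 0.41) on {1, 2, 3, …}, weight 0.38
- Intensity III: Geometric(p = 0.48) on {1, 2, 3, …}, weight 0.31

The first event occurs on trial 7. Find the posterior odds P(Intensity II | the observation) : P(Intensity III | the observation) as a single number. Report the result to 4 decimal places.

2.2339

The posterior odds equal the prior odds times the likelihood ratio: (P(Z=i)/P(Z=j))·(f_i(x)/f_j(x)).
Geometric probabilities:
  f_I = 0.046248
  f_II = 0.017294
  f_III = 0.00948989
Odds = (0.38/0.31) × (0.017294/0.00948989) = 1.22581 × 1.82236 ≈ 2.2339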